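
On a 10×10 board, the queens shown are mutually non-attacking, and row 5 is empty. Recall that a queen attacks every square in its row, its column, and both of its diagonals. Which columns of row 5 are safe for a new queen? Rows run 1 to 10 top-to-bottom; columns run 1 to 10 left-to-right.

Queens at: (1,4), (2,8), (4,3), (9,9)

(1,4) attacks row 5 at column 4 and diagonals 8.
(2,8) attacks row 5 at column 8 and diagonals 5.
(4,3) attacks row 5 at column 3 and diagonals 2, 4.
(9,9) attacks row 5 at column 9 and diagonals 5.
Attacked columns: {2, 3, 4, 5, 8, 9}. Safe: {1, 6, 7, 10}.

columns 1, 6, 7, 10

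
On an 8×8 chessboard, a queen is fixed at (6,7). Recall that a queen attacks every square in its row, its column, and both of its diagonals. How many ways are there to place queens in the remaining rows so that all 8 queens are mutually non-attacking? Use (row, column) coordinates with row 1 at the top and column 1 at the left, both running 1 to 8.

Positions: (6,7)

14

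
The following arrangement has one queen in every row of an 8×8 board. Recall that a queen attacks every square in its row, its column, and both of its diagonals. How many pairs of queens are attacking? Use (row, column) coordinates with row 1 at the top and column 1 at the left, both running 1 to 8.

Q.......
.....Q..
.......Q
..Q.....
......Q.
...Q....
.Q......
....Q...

0

All columns are distinct and no two queens satisfy |Δrow| = |Δcol|, so no pair attacks.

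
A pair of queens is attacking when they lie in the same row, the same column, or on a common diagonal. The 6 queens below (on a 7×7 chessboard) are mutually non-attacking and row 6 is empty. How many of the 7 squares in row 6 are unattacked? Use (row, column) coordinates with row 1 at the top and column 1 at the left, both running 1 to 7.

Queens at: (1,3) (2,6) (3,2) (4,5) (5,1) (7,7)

1

(1,3) attacks row 6 at column 3.
(2,6) attacks row 6 at column 6 and diagonals 2.
(3,2) attacks row 6 at column 2 and diagonals 5.
(4,5) attacks row 6 at column 5 and diagonals 3, 7.
(5,1) attacks row 6 at column 1 and diagonals 2.
(7,7) attacks row 6 at column 7 and diagonals 6.
Attacked columns: {1, 2, 3, 5, 6, 7}. Safe: {4}.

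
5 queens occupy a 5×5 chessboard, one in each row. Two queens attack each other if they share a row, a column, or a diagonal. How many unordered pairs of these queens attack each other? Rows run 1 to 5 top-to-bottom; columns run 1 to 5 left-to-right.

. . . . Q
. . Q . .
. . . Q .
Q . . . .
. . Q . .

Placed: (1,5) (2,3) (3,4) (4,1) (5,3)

3

Same column: (2,3)–(5,3) (column 3).
Same diagonal: (2,3)–(3,4) (|2−3| = |3−4| = 1); (2,3)–(4,1) (|2−4| = |3−1| = 2).
Total attacking pairs: 3.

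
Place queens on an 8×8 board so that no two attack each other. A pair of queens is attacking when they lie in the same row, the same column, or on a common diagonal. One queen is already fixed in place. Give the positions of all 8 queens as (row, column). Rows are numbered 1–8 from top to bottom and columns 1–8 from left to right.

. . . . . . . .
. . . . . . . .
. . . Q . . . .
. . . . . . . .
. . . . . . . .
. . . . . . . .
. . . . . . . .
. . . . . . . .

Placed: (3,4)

(1,8) (2,2) (3,4) (4,1) (5,7) (6,5) (7,3) (8,6)

Row 1: attacked by (3,4)→{2,4,6}. Safe: 1, 3, 5, 7, 8. Place at column 8.
Row 2: attacked by (1,8)→{7,8}; (3,4)→{3,4,5}. Safe: 1, 2, 6. Place at column 2.
Row 4: attacked by (1,8)→{5,8}; (2,2)→{2,4}; (3,4)→{3,4,5}. Safe: 1, 6, 7. Place at column 1.
Row 5: attacked by (1,8)→{4,8}; (2,2)→{2,5}; (3,4)→{2,4,6}; (4,1)→{1,2}. Safe: 3, 7. Place at column 7.
Row 6: attacked by (1,8)→{3,8}; (2,2)→{2,6}; (3,4)→{1,4,7}; (4,1)→{1,3}; (5,7)→{6,7,8}. Safe: 5. Place at column 5.
Row 7: attacked by (1,8)→{2,8}; (2,2)→{2,7}; (3,4)→{4,8}; (4,1)→{1,4}; (5,7)→{5,7}; (6,5)→{4,5,6}. Safe: 3. Place at column 3.
Row 8: attacked by (1,8)→{1,8}; (2,2)→{2,8}; (3,4)→{4}; (4,1)→{1,5}; (5,7)→{4,7}; (6,5)→{3,5,7}; (7,3)→{2,3,4}. Safe: 6. Place at column 6.
Columns [8, 2, 4, 1, 7, 5, 3, 6], r−c [-7, 0, -1, 3, -2, 1, 4, 2], r+c [9, 4, 7, 5, 12, 11, 10, 14] are all distinct, so no two queens attack.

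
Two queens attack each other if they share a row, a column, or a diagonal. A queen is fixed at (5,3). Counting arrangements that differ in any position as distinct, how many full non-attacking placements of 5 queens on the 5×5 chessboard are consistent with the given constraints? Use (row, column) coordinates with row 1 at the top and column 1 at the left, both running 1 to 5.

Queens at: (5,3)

Branch on row 1: col 1 → 1; col 2 → 0; col 4 → 0; col 5 → 1.
Sum: 1 + 0 + 0 + 1 = 2.

2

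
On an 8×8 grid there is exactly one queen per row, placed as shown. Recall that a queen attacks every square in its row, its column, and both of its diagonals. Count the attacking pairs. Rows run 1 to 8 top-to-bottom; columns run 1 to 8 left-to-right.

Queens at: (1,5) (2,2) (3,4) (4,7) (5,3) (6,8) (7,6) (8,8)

Same column: (6,8)–(8,8) (column 8).
Same diagonal: (2,2)–(8,8) (|2−8| = |2−8| = 6).
Total attacking pairs: 2.

2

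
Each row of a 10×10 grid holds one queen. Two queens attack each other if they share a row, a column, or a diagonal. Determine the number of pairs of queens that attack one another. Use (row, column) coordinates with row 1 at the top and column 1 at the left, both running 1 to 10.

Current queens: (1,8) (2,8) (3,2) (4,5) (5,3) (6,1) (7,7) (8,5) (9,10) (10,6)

4

Same column: (1,8)–(2,8) (column 8); (4,5)–(8,5) (column 5).
Same diagonal: (1,8)–(4,5) (|1−4| = |8−5| = 3); (4,5)–(9,10) (|4−9| = |5−10| = 5).
Total attacking pairs: 4.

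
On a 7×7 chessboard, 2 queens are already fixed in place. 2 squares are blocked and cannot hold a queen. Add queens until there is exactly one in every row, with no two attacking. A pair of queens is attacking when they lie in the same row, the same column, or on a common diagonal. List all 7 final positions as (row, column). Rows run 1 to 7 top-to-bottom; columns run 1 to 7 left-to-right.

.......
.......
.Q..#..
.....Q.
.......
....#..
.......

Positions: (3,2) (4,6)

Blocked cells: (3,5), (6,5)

Row 1: attacked by (3,2)→{2,4}; (4,6)→{3,6}. Safe: 1, 5, 7. Place at column 1.
Row 2: attacked by (1,1)→{1,2}; (3,2)→{1,2,3}; (4,6)→{4,6}. Safe: 5, 7. Place at column 5.
Row 5: attacked by (1,1)→{1,5}; (2,5)→{2,5}; (3,2)→{2,4}; (4,6)→{5,6,7}. Safe: 3. Place at column 3.
Row 6: attacked by (1,1)→{1,6}; (2,5)→{1,5}; (3,2)→{2,5}; (4,6)→{4,6}; (5,3)→{2,3,4}. Blocked: 5. Safe: 7. Place at column 7.
Row 7: attacked by (1,1)→{1,7}; (2,5)→{5}; (3,2)→{2,6}; (4,6)→{3,6}; (5,3)→{1,3,5}; (6,7)→{6,7}. Safe: 4. Place at column 4.
Columns [1, 5, 2, 6, 3, 7, 4], r−c [0, -3, 1, -2, 2, -1, 3], r+c [2, 7, 5, 10, 8, 13, 11] are all distinct, so no two queens attack.

(1,1) (2,5) (3,2) (4,6) (5,3) (6,7) (7,4)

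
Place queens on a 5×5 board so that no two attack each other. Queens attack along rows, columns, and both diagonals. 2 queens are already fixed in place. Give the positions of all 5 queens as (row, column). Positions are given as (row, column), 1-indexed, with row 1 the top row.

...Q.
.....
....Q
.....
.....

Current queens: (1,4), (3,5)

(1,4) (2,2) (3,5) (4,3) (5,1)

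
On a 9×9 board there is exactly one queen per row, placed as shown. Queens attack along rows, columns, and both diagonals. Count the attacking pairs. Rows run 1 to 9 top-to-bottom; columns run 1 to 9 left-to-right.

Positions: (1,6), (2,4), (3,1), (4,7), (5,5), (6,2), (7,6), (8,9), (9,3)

Same column: (1,6)–(7,6) (column 6).
Total attacking pairs: 1.

1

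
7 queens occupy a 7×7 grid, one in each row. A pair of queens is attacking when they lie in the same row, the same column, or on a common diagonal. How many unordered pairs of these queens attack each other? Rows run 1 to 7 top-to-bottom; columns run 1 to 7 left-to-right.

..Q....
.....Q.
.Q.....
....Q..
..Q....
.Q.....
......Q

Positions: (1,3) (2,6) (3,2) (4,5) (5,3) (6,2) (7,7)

5

Same column: (1,3)–(5,3) (column 3); (3,2)–(6,2) (column 2).
Same diagonal: (2,6)–(5,3) (|2−5| = |6−3| = 3); (2,6)–(6,2) (|2−6| = |6−2| = 4); (5,3)–(6,2) (|5−6| = |3−2| = 1).
Total attacking pairs: 5.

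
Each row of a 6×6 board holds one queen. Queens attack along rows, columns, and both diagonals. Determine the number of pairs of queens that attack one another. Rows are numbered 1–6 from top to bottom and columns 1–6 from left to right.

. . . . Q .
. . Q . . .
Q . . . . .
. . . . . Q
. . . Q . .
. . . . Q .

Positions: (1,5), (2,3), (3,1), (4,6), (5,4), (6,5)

2

Same column: (1,5)–(6,5) (column 5).
Same diagonal: (5,4)–(6,5) (|5−6| = |4−5| = 1).
Total attacking pairs: 2.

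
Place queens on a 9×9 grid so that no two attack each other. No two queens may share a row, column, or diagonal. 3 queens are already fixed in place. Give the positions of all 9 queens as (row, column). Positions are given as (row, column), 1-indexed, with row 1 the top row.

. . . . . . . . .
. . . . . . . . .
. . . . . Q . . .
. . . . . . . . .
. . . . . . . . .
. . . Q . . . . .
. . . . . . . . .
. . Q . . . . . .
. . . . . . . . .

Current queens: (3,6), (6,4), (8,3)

Row 1: attacked by (3,6)→{4,6,8}; (6,4)→{4,9}; (8,3)→{3}. Safe: 1, 2, 5, 7. Place at column 5.
Row 2: attacked by (1,5)→{4,5,6}; (3,6)→{5,6,7}; (6,4)→{4,8}; (8,3)→{3,9}. Safe: 1, 2. Place at column 2.
Row 4: attacked by (1,5)→{2,5,8}; (2,2)→{2,4}; (3,6)→{5,6,7}; (6,4)→{2,4,6}; (8,3)→{3,7}. Safe: 1, 9. Place at column 9.
Row 5: attacked by (1,5)→{1,5,9}; (2,2)→{2,5}; (3,6)→{4,6,8}; (4,9)→{8,9}; (6,4)→{3,4,5}; (8,3)→{3,6}. Safe: 7. Place at column 7.
Row 7: attacked by (1,5)→{5}; (2,2)→{2,7}; (3,6)→{2,6}; (4,9)→{6,9}; (5,7)→{5,7,9}; (6,4)→{3,4,5}; (8,3)→{2,3,4}. Safe: 1, 8. Place at column 1.
Row 9: attacked by (1,5)→{5}; (2,2)→{2,9}; (3,6)→{6}; (4,9)→{4,9}; (5,7)→{3,7}; (6,4)→{1,4,7}; (7,1)→{1,3}; (8,3)→{2,3,4}. Safe: 8. Place at column 8.
Columns [5, 2, 6, 9, 7, 4, 1, 3, 8], r−c [-4, 0, -3, -5, -2, 2, 6, 5, 1], r+c [6, 4, 9, 13, 12, 10, 8, 11, 17] are all distinct, so no two queens attack.

(1,5) (2,2) (3,6) (4,9) (5,7) (6,4) (7,1) (8,3) (9,8)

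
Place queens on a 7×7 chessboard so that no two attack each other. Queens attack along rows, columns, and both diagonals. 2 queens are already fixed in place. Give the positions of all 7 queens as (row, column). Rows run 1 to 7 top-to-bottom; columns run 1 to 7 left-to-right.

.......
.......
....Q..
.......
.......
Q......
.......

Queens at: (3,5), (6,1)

(1,4) (2,7) (3,5) (4,2) (5,6) (6,1) (7,3)

Row 1: attacked by (3,5)→{3,5,7}; (6,1)→{1,6}. Safe: 2, 4. Place at column 4.
Row 2: attacked by (1,4)→{3,4,5}; (3,5)→{4,5,6}; (6,1)→{1,5}. Safe: 2, 7. Place at column 7.
Row 4: attacked by (1,4)→{1,4,7}; (2,7)→{5,7}; (3,5)→{4,5,6}; (6,1)→{1,3}. Safe: 2. Place at column 2.
Row 5: attacked by (1,4)→{4}; (2,7)→{4,7}; (3,5)→{3,5,7}; (4,2)→{1,2,3}; (6,1)→{1,2}. Safe: 6. Place at column 6.
Row 7: attacked by (1,4)→{4}; (2,7)→{2,7}; (3,5)→{1,5}; (4,2)→{2,5}; (5,6)→{4,6}; (6,1)→{1,2}. Safe: 3. Place at column 3.
Columns [4, 7, 5, 2, 6, 1, 3], r−c [-3, -5, -2, 2, -1, 5, 4], r+c [5, 9, 8, 6, 11, 7, 10] are all distinct, so no two queens attack.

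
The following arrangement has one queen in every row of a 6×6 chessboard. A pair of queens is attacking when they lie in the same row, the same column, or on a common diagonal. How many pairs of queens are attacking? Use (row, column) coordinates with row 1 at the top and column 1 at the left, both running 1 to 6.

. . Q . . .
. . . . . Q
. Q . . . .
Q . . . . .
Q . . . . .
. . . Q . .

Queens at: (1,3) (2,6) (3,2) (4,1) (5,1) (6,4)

2

Same column: (4,1)–(5,1) (column 1).
Same diagonal: (3,2)–(4,1) (|3−4| = |2−1| = 1).
Total attacking pairs: 2.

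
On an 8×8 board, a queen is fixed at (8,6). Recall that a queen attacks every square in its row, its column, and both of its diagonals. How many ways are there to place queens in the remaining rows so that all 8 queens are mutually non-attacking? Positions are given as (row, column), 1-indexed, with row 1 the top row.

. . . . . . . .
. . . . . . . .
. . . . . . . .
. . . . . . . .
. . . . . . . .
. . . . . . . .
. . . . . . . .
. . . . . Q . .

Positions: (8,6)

Branch on row 1: col 1 → 0; col 2 → 0; col 3 → 5; col 4 → 4; col 5 → 3; col 7 → 2; col 8 → 2.
Sum: 0 + 0 + 5 + 4 + 3 + 2 + 2 = 16.

16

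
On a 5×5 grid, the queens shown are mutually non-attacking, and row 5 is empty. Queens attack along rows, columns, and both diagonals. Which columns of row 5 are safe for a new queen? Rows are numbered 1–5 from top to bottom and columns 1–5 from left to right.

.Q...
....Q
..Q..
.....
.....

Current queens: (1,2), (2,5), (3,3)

(1,2) attacks row 5 at column 2.
(2,5) attacks row 5 at column 5 and diagonals 2.
(3,3) attacks row 5 at column 3 and diagonals 1, 5.
Attacked columns: {1, 2, 3, 5}. Safe: {4}.

columns 4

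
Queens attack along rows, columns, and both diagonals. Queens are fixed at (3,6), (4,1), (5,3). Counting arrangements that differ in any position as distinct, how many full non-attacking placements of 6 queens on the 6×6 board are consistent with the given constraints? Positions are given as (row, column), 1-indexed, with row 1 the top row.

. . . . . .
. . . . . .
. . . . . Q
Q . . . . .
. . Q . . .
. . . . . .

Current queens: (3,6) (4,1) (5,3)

1

Branch on row 1: col 2 → 1; col 5 → 0.
Sum: 1 + 0 = 1.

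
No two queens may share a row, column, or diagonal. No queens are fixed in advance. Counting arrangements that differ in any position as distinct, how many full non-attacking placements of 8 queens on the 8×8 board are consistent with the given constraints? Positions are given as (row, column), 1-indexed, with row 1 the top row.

92

Branch on row 1: col 1 → 4; col 2 → 8; col 3 → 16; col 4 → 18; col 5 → 18; col 6 → 16; col 7 → 8; col 8 → 4.
Sum: 4 + 8 + 16 + 18 + 18 + 16 + 8 + 4 = 92.
(This is the classic 8-queens count.)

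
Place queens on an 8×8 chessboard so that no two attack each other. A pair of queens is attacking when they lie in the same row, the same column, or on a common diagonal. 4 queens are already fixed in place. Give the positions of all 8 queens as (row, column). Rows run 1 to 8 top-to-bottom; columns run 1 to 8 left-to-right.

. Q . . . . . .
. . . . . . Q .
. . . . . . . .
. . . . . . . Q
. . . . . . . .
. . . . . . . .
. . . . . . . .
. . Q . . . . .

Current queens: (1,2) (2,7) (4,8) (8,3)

Row 3: attacked by (1,2)→{2,4}; (2,7)→{6,7,8}; (4,8)→{7,8}; (8,3)→{3,8}. Safe: 1, 5. Place at column 5.
Row 5: attacked by (1,2)→{2,6}; (2,7)→{4,7}; (3,5)→{3,5,7}; (4,8)→{7,8}; (8,3)→{3,6}. Safe: 1. Place at column 1.
Row 6: attacked by (1,2)→{2,7}; (2,7)→{3,7}; (3,5)→{2,5,8}; (4,8)→{6,8}; (5,1)→{1,2}; (8,3)→{1,3,5}. Safe: 4. Place at column 4.
Row 7: attacked by (1,2)→{2,8}; (2,7)→{2,7}; (3,5)→{1,5}; (4,8)→{5,8}; (5,1)→{1,3}; (6,4)→{3,4,5}; (8,3)→{2,3,4}. Safe: 6. Place at column 6.
Columns [2, 7, 5, 8, 1, 4, 6, 3], r−c [-1, -5, -2, -4, 4, 2, 1, 5], r+c [3, 9, 8, 12, 6, 10, 13, 11] are all distinct, so no two queens attack.

(1,2) (2,7) (3,5) (4,8) (5,1) (6,4) (7,6) (8,3)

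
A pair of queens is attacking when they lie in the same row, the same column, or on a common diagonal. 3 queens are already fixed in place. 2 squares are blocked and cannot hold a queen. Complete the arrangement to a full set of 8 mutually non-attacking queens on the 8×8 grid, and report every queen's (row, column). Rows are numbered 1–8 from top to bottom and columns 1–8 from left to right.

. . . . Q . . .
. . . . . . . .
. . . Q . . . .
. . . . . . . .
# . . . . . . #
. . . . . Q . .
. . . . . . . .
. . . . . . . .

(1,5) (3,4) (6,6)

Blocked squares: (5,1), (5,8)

(1,5) (2,8) (3,4) (4,1) (5,3) (6,6) (7,2) (8,7)

Row 2: attacked by (1,5)→{4,5,6}; (3,4)→{3,4,5}; (6,6)→{2,6}. Safe: 1, 7, 8. Place at column 8.
Row 4: attacked by (1,5)→{2,5,8}; (2,8)→{6,8}; (3,4)→{3,4,5}; (6,6)→{4,6,8}. Safe: 1, 7. Place at column 1.
Row 5: attacked by (1,5)→{1,5}; (2,8)→{5,8}; (3,4)→{2,4,6}; (4,1)→{1,2}; (6,6)→{5,6,7}. Blocked: 1,8. Safe: 3. Place at column 3.
Row 7: attacked by (1,5)→{5}; (2,8)→{3,8}; (3,4)→{4,8}; (4,1)→{1,4}; (5,3)→{1,3,5}; (6,6)→{5,6,7}. Safe: 2. Place at column 2.
Row 8: attacked by (1,5)→{5}; (2,8)→{2,8}; (3,4)→{4}; (4,1)→{1,5}; (5,3)→{3,6}; (6,6)→{4,6,8}; (7,2)→{1,2,3}. Safe: 7. Place at column 7.
Columns [5, 8, 4, 1, 3, 6, 2, 7], r−c [-4, -6, -1, 3, 2, 0, 5, 1], r+c [6, 10, 7, 5, 8, 12, 9, 15] are all distinct, so no two queens attack.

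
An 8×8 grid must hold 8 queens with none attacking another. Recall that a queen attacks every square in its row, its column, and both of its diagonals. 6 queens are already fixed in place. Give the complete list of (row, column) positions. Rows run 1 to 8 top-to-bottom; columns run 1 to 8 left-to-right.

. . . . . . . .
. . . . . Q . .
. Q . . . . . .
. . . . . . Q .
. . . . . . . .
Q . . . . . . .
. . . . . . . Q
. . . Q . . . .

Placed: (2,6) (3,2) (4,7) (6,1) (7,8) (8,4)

(1,3) (2,6) (3,2) (4,7) (5,5) (6,1) (7,8) (8,4)

Row 1: attacked by (2,6)→{5,6,7}; (3,2)→{2,4}; (4,7)→{4,7}; (6,1)→{1,6}; (7,8)→{2,8}; (8,4)→{4}. Safe: 3. Place at column 3.
Row 5: attacked by (1,3)→{3,7}; (2,6)→{3,6}; (3,2)→{2,4}; (4,7)→{6,7,8}; (6,1)→{1,2}; (7,8)→{6,8}; (8,4)→{1,4,7}. Safe: 5. Place at column 5.
Columns [3, 6, 2, 7, 5, 1, 8, 4], r−c [-2, -4, 1, -3, 0, 5, -1, 4], r+c [4, 8, 5, 11, 10, 7, 15, 12] are all distinct, so no two queens attack.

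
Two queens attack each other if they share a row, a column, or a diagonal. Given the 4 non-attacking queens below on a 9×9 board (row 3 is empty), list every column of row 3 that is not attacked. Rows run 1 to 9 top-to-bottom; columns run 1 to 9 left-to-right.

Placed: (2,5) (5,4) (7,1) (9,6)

columns 3, 7, 8, 9

(2,5) attacks row 3 at column 5 and diagonals 4, 6.
(5,4) attacks row 3 at column 4 and diagonals 2, 6.
(7,1) attacks row 3 at column 1 and diagonals 5.
(9,6) attacks row 3 at column 6.
Attacked columns: {1, 2, 4, 5, 6}. Safe: {3, 7, 8, 9}.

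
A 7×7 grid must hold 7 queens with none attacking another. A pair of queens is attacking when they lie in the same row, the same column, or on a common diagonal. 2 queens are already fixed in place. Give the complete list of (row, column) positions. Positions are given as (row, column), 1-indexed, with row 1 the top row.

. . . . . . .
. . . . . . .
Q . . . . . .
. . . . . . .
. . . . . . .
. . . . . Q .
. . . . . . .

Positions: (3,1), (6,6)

(1,7) (2,4) (3,1) (4,5) (5,2) (6,6) (7,3)

Row 1: attacked by (3,1)→{1,3}; (6,6)→{1,6}. Safe: 2, 4, 5, 7. Place at column 7.
Row 2: attacked by (1,7)→{6,7}; (3,1)→{1,2}; (6,6)→{2,6}. Safe: 3, 4, 5. Place at column 4.
Row 4: attacked by (1,7)→{4,7}; (2,4)→{2,4,6}; (3,1)→{1,2}; (6,6)→{4,6}. Safe: 3, 5. Place at column 5.
Row 5: attacked by (1,7)→{3,7}; (2,4)→{1,4,7}; (3,1)→{1,3}; (4,5)→{4,5,6}; (6,6)→{5,6,7}. Safe: 2. Place at column 2.
Row 7: attacked by (1,7)→{1,7}; (2,4)→{4}; (3,1)→{1,5}; (4,5)→{2,5}; (5,2)→{2,4}; (6,6)→{5,6,7}. Safe: 3. Place at column 3.
Columns [7, 4, 1, 5, 2, 6, 3], r−c [-6, -2, 2, -1, 3, 0, 4], r+c [8, 6, 4, 9, 7, 12, 10] are all distinct, so no two queens attack.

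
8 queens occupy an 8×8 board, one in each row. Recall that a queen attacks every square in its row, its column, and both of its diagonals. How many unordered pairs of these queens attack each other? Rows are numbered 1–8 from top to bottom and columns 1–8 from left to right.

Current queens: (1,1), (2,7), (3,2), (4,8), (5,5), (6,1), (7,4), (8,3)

4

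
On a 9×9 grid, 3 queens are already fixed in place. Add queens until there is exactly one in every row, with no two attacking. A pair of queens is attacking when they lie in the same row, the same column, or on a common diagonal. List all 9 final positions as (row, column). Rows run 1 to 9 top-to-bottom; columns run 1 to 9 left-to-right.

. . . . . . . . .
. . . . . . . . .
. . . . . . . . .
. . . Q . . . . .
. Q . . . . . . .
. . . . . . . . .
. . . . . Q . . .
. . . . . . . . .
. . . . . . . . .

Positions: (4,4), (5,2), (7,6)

(1,5) (2,7) (3,1) (4,4) (5,2) (6,8) (7,6) (8,9) (9,3)

Row 1: attacked by (4,4)→{1,4,7}; (5,2)→{2,6}; (7,6)→{6}. Safe: 3, 5, 8, 9. Place at column 5.
Row 2: attacked by (1,5)→{4,5,6}; (4,4)→{2,4,6}; (5,2)→{2,5}; (7,6)→{1,6}. Safe: 3, 7, 8, 9. Place at column 7.
Row 3: attacked by (1,5)→{3,5,7}; (2,7)→{6,7,8}; (4,4)→{3,4,5}; (5,2)→{2,4}; (7,6)→{2,6}. Safe: 1, 9. Place at column 1.
Row 6: attacked by (1,5)→{5}; (2,7)→{3,7}; (3,1)→{1,4}; (4,4)→{2,4,6}; (5,2)→{1,2,3}; (7,6)→{5,6,7}. Safe: 8, 9. Place at column 8.
Row 8: attacked by (1,5)→{5}; (2,7)→{1,7}; (3,1)→{1,6}; (4,4)→{4,8}; (5,2)→{2,5}; (6,8)→{6,8}; (7,6)→{5,6,7}. Safe: 3, 9. Place at column 9.
Row 9: attacked by (1,5)→{5}; (2,7)→{7}; (3,1)→{1,7}; (4,4)→{4,9}; (5,2)→{2,6}; (6,8)→{5,8}; (7,6)→{4,6,8}; (8,9)→{8,9}. Safe: 3. Place at column 3.
Columns [5, 7, 1, 4, 2, 8, 6, 9, 3], r−c [-4, -5, 2, 0, 3, -2, 1, -1, 6], r+c [6, 9, 4, 8, 7, 14, 13, 17, 12] are all distinct, so no two queens attack.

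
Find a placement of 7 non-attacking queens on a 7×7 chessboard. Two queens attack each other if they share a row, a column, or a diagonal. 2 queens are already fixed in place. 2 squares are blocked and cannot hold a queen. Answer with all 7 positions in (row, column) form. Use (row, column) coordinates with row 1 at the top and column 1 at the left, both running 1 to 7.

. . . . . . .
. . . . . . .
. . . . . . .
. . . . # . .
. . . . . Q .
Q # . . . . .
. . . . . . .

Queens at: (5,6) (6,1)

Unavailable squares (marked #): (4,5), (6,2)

Row 1: attacked by (5,6)→{2,6}; (6,1)→{1,6}. Safe: 3, 4, 5, 7. Place at column 5.
Row 2: attacked by (1,5)→{4,5,6}; (5,6)→{3,6}; (6,1)→{1,5}. Safe: 2, 7. Place at column 7.
Row 3: attacked by (1,5)→{3,5,7}; (2,7)→{6,7}; (5,6)→{4,6}; (6,1)→{1,4}. Safe: 2. Place at column 2.
Row 4: attacked by (1,5)→{2,5}; (2,7)→{5,7}; (3,2)→{1,2,3}; (5,6)→{5,6,7}; (6,1)→{1,3}. Blocked: 5. Safe: 4. Place at column 4.
Row 7: attacked by (1,5)→{5}; (2,7)→{2,7}; (3,2)→{2,6}; (4,4)→{1,4,7}; (5,6)→{4,6}; (6,1)→{1,2}. Safe: 3. Place at column 3.
Columns [5, 7, 2, 4, 6, 1, 3], r−c [-4, -5, 1, 0, -1, 5, 4], r+c [6, 9, 5, 8, 11, 7, 10] are all distinct, so no two queens attack.

(1,5) (2,7) (3,2) (4,4) (5,6) (6,1) (7,3)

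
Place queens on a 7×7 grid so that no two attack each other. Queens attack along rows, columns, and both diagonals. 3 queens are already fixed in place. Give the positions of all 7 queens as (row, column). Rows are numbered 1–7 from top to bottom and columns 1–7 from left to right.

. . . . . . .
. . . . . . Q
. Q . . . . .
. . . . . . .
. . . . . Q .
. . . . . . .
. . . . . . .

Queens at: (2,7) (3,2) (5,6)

(1,5) (2,7) (3,2) (4,4) (5,6) (6,1) (7,3)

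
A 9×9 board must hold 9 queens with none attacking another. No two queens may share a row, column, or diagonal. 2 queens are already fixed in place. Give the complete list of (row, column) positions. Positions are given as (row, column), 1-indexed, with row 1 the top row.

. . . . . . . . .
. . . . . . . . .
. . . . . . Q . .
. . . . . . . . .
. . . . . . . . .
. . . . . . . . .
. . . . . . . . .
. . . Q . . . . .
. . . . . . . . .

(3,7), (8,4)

Row 1: attacked by (3,7)→{5,7,9}; (8,4)→{4}. Safe: 1, 2, 3, 6, 8. Place at column 1.
Row 2: attacked by (1,1)→{1,2}; (3,7)→{6,7,8}; (8,4)→{4}. Safe: 3, 5, 9. Place at column 3.
Row 4: attacked by (1,1)→{1,4}; (2,3)→{1,3,5}; (3,7)→{6,7,8}; (8,4)→{4,8}. Safe: 2, 9. Place at column 2.
Row 5: attacked by (1,1)→{1,5}; (2,3)→{3,6}; (3,7)→{5,7,9}; (4,2)→{1,2,3}; (8,4)→{1,4,7}. Safe: 8. Place at column 8.
Row 6: attacked by (1,1)→{1,6}; (2,3)→{3,7}; (3,7)→{4,7}; (4,2)→{2,4}; (5,8)→{7,8,9}; (8,4)→{2,4,6}. Safe: 5. Place at column 5.
Row 7: attacked by (1,1)→{1,7}; (2,3)→{3,8}; (3,7)→{3,7}; (4,2)→{2,5}; (5,8)→{6,8}; (6,5)→{4,5,6}; (8,4)→{3,4,5}. Safe: 9. Place at column 9.
Row 9: attacked by (1,1)→{1,9}; (2,3)→{3}; (3,7)→{1,7}; (4,2)→{2,7}; (5,8)→{4,8}; (6,5)→{2,5,8}; (7,9)→{7,9}; (8,4)→{3,4,5}. Safe: 6. Place at column 6.
Columns [1, 3, 7, 2, 8, 5, 9, 4, 6], r−c [0, -1, -4, 2, -3, 1, -2, 4, 3], r+c [2, 5, 10, 6, 13, 11, 16, 12, 15] are all distinct, so no two queens attack.

(1,1) (2,3) (3,7) (4,2) (5,8) (6,5) (7,9) (8,4) (9,6)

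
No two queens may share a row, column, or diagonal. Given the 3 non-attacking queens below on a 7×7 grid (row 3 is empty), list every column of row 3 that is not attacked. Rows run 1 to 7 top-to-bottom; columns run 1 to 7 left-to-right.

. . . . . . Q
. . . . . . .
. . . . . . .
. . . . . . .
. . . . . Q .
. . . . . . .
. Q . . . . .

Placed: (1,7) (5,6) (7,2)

(1,7) attacks row 3 at column 7 and diagonals 5.
(5,6) attacks row 3 at column 6 and diagonals 4.
(7,2) attacks row 3 at column 2 and diagonals 6.
Attacked columns: {2, 4, 5, 6, 7}. Safe: {1, 3}.

columns 1, 3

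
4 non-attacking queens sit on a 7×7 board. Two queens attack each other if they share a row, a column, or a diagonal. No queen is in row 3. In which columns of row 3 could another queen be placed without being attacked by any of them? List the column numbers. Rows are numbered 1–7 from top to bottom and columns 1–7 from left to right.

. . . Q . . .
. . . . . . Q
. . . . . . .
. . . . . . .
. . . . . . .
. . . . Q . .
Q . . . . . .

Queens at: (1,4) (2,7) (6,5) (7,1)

(1,4) attacks row 3 at column 4 and diagonals 2, 6.
(2,7) attacks row 3 at column 7 and diagonals 6.
(6,5) attacks row 3 at column 5 and diagonals 2.
(7,1) attacks row 3 at column 1 and diagonals 5.
Attacked columns: {1, 2, 4, 5, 6, 7}. Safe: {3}.

columns 3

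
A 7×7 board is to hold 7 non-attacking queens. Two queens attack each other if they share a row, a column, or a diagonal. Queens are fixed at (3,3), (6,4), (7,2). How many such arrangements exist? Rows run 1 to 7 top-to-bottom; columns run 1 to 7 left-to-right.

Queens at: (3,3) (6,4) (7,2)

1

Branch on row 1: col 6 → 0; col 7 → 1.
Sum: 0 + 1 = 1.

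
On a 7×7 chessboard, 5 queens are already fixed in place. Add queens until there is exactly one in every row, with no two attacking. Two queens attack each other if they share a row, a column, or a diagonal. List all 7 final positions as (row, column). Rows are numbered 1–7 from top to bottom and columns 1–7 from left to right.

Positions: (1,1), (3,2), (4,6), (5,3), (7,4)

Row 2: attacked by (1,1)→{1,2}; (3,2)→{1,2,3}; (4,6)→{4,6}; (5,3)→{3,6}; (7,4)→{4}. Safe: 5, 7. Place at column 5.
Row 6: attacked by (1,1)→{1,6}; (2,5)→{1,5}; (3,2)→{2,5}; (4,6)→{4,6}; (5,3)→{2,3,4}; (7,4)→{3,4,5}. Safe: 7. Place at column 7.
Columns [1, 5, 2, 6, 3, 7, 4], r−c [0, -3, 1, -2, 2, -1, 3], r+c [2, 7, 5, 10, 8, 13, 11] are all distinct, so no two queens attack.

(1,1) (2,5) (3,2) (4,6) (5,3) (6,7) (7,4)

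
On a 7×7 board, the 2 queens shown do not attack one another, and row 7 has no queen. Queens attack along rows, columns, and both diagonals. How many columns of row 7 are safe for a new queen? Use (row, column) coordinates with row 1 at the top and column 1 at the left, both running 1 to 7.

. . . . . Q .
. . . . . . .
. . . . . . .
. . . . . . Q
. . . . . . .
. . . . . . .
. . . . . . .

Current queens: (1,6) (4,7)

4

(1,6) attacks row 7 at column 6.
(4,7) attacks row 7 at column 7 and diagonals 4.
Attacked columns: {4, 6, 7}. Safe: {1, 2, 3, 5}.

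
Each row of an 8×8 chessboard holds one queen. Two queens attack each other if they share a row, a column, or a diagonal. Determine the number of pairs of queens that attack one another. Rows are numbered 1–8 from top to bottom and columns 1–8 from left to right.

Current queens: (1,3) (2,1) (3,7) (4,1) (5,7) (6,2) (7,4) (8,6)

Same column: (2,1)–(4,1) (column 1); (3,7)–(5,7) (column 7).
Same diagonal: (1,3)–(5,7) (|1−5| = |3−7| = 4); (4,1)–(7,4) (|4−7| = |1−4| = 3).
Total attacking pairs: 4.

4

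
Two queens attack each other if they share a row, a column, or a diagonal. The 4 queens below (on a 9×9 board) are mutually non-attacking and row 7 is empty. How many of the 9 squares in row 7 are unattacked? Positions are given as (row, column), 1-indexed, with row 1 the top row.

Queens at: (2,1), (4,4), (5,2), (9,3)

2

(2,1) attacks row 7 at column 1 and diagonals 6.
(4,4) attacks row 7 at column 4 and diagonals 1, 7.
(5,2) attacks row 7 at column 2 and diagonals 4.
(9,3) attacks row 7 at column 3 and diagonals 1, 5.
Attacked columns: {1, 2, 3, 4, 5, 6, 7}. Safe: {8, 9}.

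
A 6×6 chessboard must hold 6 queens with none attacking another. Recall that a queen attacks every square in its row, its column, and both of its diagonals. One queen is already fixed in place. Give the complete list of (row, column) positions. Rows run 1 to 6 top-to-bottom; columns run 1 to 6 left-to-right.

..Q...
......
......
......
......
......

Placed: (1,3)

(1,3) (2,6) (3,2) (4,5) (5,1) (6,4)

Row 2: attacked by (1,3)→{2,3,4}. Safe: 1, 5, 6. Place at column 6.
Row 3: attacked by (1,3)→{1,3,5}; (2,6)→{5,6}. Safe: 2, 4. Place at column 2.
Row 4: attacked by (1,3)→{3,6}; (2,6)→{4,6}; (3,2)→{1,2,3}. Safe: 5. Place at column 5.
Row 5: attacked by (1,3)→{3}; (2,6)→{3,6}; (3,2)→{2,4}; (4,5)→{4,5,6}. Safe: 1. Place at column 1.
Row 6: attacked by (1,3)→{3}; (2,6)→{2,6}; (3,2)→{2,5}; (4,5)→{3,5}; (5,1)→{1,2}. Safe: 4. Place at column 4.
Columns [3, 6, 2, 5, 1, 4], r−c [-2, -4, 1, -1, 4, 2], r+c [4, 8, 5, 9, 6, 10] are all distinct, so no two queens attack.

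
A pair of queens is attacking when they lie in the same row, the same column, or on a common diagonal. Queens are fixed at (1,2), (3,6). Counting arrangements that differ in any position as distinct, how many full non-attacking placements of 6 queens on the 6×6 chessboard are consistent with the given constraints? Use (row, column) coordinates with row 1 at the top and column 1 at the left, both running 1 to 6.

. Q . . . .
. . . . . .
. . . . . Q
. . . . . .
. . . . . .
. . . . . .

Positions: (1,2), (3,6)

1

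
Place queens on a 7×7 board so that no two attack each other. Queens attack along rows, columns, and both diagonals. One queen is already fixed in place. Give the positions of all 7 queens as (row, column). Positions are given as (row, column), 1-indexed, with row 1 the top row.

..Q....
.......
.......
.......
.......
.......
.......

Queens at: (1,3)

Row 2: attacked by (1,3)→{2,3,4}. Safe: 1, 5, 6, 7. Place at column 6.
Row 3: attacked by (1,3)→{1,3,5}; (2,6)→{5,6,7}. Safe: 2, 4. Place at column 2.
Row 4: attacked by (1,3)→{3,6}; (2,6)→{4,6}; (3,2)→{1,2,3}. Safe: 5, 7. Place at column 5.
Row 5: attacked by (1,3)→{3,7}; (2,6)→{3,6}; (3,2)→{2,4}; (4,5)→{4,5,6}. Safe: 1. Place at column 1.
Row 6: attacked by (1,3)→{3}; (2,6)→{2,6}; (3,2)→{2,5}; (4,5)→{3,5,7}; (5,1)→{1,2}. Safe: 4. Place at column 4.
Row 7: attacked by (1,3)→{3}; (2,6)→{1,6}; (3,2)→{2,6}; (4,5)→{2,5}; (5,1)→{1,3}; (6,4)→{3,4,5}. Safe: 7. Place at column 7.
Columns [3, 6, 2, 5, 1, 4, 7], r−c [-2, -4, 1, -1, 4, 2, 0], r+c [4, 8, 5, 9, 6, 10, 14] are all distinct, so no two queens attack.

(1,3) (2,6) (3,2) (4,5) (5,1) (6,4) (7,7)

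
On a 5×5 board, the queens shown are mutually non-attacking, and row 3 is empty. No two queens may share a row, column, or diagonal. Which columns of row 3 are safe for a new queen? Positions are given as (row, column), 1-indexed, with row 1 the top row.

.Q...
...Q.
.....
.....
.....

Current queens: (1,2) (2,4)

(1,2) attacks row 3 at column 2 and diagonals 4.
(2,4) attacks row 3 at column 4 and diagonals 3, 5.
Attacked columns: {2, 3, 4, 5}. Safe: {1}.

columns 1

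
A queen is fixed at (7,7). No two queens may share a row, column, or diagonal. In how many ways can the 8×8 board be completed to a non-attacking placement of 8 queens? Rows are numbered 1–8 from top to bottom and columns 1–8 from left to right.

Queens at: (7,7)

16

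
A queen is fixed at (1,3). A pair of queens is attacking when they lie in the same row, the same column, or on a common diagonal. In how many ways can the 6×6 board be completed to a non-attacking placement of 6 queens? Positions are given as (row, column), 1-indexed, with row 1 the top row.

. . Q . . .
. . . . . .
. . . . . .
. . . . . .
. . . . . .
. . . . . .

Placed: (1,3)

1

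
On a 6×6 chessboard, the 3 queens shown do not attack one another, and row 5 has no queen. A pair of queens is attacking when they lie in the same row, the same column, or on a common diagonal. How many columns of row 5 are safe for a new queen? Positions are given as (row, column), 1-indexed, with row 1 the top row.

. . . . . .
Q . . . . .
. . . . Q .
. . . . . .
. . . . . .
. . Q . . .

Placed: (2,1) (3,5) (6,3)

(2,1) attacks row 5 at column 1 and diagonals 4.
(3,5) attacks row 5 at column 5 and diagonals 3.
(6,3) attacks row 5 at column 3 and diagonals 2, 4.
Attacked columns: {1, 2, 3, 4, 5}. Safe: {6}.

1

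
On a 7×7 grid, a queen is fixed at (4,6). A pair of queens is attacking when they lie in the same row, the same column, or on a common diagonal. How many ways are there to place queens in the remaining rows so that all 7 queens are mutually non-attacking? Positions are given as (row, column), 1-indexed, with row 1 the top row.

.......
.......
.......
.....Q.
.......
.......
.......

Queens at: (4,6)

6

Branch on row 1: col 1 → 1; col 2 → 0; col 4 → 2; col 5 → 2; col 7 → 1.
Sum: 1 + 0 + 2 + 2 + 1 = 6.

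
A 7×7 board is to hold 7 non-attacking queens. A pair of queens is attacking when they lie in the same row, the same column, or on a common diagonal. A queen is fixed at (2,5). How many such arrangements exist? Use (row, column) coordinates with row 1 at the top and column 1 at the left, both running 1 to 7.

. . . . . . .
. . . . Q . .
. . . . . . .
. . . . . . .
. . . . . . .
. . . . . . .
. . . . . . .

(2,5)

Branch on row 1: col 1 → 1; col 2 → 3; col 3 → 1; col 7 → 1.
Sum: 1 + 3 + 1 + 1 = 6.

6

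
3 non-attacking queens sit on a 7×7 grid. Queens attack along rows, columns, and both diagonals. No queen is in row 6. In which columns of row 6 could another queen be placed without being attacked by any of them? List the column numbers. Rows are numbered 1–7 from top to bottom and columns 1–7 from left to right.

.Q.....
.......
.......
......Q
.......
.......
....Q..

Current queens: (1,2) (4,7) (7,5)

(1,2) attacks row 6 at column 2 and diagonals 7.
(4,7) attacks row 6 at column 7 and diagonals 5.
(7,5) attacks row 6 at column 5 and diagonals 4, 6.
Attacked columns: {2, 4, 5, 6, 7}. Safe: {1, 3}.

columns 1, 3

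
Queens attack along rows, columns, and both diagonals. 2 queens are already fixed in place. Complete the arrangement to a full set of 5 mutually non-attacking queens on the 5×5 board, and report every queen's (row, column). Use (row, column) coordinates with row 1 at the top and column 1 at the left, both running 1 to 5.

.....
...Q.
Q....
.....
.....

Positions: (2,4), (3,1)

Row 1: attacked by (2,4)→{3,4,5}; (3,1)→{1,3}. Safe: 2. Place at column 2.
Row 4: attacked by (1,2)→{2,5}; (2,4)→{2,4}; (3,1)→{1,2}. Safe: 3. Place at column 3.
Row 5: attacked by (1,2)→{2}; (2,4)→{1,4}; (3,1)→{1,3}; (4,3)→{2,3,4}. Safe: 5. Place at column 5.
Columns [2, 4, 1, 3, 5], r−c [-1, -2, 2, 1, 0], r+c [3, 6, 4, 7, 10] are all distinct, so no two queens attack.

(1,2) (2,4) (3,1) (4,3) (5,5)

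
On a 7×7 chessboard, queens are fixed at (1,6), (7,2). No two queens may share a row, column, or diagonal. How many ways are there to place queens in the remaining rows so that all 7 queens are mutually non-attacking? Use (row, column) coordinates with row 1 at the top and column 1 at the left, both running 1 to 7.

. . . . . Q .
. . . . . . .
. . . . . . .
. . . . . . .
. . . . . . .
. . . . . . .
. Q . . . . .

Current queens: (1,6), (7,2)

Branch on row 2: col 1 → 0; col 3 → 3; col 4 → 1.
Sum: 0 + 3 + 1 = 4.

4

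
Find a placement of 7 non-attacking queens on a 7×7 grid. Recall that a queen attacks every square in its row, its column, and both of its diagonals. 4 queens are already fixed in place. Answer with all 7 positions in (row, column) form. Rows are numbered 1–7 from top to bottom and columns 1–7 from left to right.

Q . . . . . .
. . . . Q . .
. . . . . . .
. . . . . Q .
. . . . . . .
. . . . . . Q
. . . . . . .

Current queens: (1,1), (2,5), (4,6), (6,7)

(1,1) (2,5) (3,2) (4,6) (5,3) (6,7) (7,4)

Row 3: attacked by (1,1)→{1,3}; (2,5)→{4,5,6}; (4,6)→{5,6,7}; (6,7)→{4,7}. Safe: 2. Place at column 2.
Row 5: attacked by (1,1)→{1,5}; (2,5)→{2,5}; (3,2)→{2,4}; (4,6)→{5,6,7}; (6,7)→{6,7}. Safe: 3. Place at column 3.
Row 7: attacked by (1,1)→{1,7}; (2,5)→{5}; (3,2)→{2,6}; (4,6)→{3,6}; (5,3)→{1,3,5}; (6,7)→{6,7}. Safe: 4. Place at column 4.
Columns [1, 5, 2, 6, 3, 7, 4], r−c [0, -3, 1, -2, 2, -1, 3], r+c [2, 7, 5, 10, 8, 13, 11] are all distinct, so no two queens attack.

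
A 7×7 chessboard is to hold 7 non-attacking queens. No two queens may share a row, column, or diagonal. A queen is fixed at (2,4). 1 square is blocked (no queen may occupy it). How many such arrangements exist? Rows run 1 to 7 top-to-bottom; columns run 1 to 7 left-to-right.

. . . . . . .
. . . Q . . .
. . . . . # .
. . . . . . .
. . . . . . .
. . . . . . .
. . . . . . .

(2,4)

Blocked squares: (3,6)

Branch on row 1: col 1 → 1; col 2 → 1; col 6 → 2; col 7 → 1.
Sum: 1 + 1 + 2 + 1 = 5.

5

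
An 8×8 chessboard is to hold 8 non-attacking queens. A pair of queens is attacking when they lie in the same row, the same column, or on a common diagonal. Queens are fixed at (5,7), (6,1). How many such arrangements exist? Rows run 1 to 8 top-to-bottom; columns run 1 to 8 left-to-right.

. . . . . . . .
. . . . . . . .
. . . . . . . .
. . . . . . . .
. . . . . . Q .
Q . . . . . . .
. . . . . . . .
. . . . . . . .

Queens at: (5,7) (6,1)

3

Branch on row 1: col 2 → 0; col 4 → 2; col 5 → 1; col 8 → 0.
Sum: 0 + 2 + 1 + 0 = 3.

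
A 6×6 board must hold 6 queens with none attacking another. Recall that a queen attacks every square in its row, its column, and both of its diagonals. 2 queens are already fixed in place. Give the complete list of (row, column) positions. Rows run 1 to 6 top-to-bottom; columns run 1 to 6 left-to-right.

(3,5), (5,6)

Row 1: attacked by (3,5)→{3,5}; (5,6)→{2,6}. Safe: 1, 4. Place at column 4.
Row 2: attacked by (1,4)→{3,4,5}; (3,5)→{4,5,6}; (5,6)→{3,6}. Safe: 1, 2. Place at column 1.
Row 4: attacked by (1,4)→{1,4}; (2,1)→{1,3}; (3,5)→{4,5,6}; (5,6)→{5,6}. Safe: 2. Place at column 2.
Row 6: attacked by (1,4)→{4}; (2,1)→{1,5}; (3,5)→{2,5}; (4,2)→{2,4}; (5,6)→{5,6}. Safe: 3. Place at column 3.
Columns [4, 1, 5, 2, 6, 3], r−c [-3, 1, -2, 2, -1, 3], r+c [5, 3, 8, 6, 11, 9] are all distinct, so no two queens attack.

(1,4) (2,1) (3,5) (4,2) (5,6) (6,3)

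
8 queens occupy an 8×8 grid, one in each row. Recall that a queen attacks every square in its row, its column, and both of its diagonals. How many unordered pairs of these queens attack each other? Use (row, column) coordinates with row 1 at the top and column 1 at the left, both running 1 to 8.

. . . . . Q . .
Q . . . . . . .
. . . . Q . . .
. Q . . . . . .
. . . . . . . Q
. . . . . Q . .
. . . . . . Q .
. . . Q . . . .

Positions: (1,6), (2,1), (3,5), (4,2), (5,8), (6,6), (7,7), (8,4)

Same column: (1,6)–(6,6) (column 6).
Same diagonal: (6,6)–(7,7) (|6−7| = |6−7| = 1); (6,6)–(8,4) (|6−8| = |6−4| = 2).
Total attacking pairs: 3.

3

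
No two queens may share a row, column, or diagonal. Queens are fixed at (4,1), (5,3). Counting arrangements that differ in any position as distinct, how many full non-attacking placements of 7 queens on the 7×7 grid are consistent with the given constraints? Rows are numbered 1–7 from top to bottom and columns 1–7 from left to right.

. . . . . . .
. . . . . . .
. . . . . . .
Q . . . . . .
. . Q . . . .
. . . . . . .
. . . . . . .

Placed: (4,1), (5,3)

2

Branch on row 1: col 2 → 1; col 5 → 0; col 6 → 1.
Sum: 1 + 0 + 1 = 2.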